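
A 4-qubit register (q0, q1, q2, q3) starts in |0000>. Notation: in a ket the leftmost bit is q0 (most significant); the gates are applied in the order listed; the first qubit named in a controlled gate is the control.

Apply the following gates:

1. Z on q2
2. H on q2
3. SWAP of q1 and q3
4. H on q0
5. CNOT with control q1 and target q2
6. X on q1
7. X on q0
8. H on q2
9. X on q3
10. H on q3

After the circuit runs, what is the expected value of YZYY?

The expectation value of YZYY is 0.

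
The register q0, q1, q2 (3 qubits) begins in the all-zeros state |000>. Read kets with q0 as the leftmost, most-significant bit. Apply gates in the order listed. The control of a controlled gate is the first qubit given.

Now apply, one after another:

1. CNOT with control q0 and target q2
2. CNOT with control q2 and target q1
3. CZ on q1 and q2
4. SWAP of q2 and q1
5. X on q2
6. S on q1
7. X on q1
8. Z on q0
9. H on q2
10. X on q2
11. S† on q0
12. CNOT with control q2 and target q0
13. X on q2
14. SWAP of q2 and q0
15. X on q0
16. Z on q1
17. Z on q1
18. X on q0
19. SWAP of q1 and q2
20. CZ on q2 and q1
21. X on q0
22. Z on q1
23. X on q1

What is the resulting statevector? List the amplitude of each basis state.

After the circuit, the state carries amplitude -sqrt(2)/2 on |011>, sqrt(2)/2 on |101>, and 0 on every other basis state. Key observation: steps 15-18 multiply out to the identity, so the circuit reduces to the remaining gates.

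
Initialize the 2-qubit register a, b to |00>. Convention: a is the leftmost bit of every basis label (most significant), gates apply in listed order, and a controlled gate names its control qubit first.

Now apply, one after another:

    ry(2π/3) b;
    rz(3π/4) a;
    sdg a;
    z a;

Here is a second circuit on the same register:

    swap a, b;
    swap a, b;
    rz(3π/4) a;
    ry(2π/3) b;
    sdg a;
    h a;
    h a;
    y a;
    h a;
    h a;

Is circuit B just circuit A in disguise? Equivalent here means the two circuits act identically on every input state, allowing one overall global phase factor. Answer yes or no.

No — the two circuits implement different unitaries, even allowing a global phase.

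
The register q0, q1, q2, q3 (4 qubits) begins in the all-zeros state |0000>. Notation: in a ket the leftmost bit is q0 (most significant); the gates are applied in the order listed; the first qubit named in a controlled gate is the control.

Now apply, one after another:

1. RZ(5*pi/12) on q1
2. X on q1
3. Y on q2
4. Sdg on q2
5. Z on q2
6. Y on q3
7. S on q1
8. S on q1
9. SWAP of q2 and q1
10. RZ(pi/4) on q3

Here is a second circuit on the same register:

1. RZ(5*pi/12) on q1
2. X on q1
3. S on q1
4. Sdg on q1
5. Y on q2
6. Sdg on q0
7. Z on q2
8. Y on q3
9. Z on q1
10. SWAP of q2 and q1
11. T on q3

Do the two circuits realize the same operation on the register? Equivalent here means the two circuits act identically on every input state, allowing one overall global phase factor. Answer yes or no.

No — the two circuits implement different unitaries, even allowing a global phase.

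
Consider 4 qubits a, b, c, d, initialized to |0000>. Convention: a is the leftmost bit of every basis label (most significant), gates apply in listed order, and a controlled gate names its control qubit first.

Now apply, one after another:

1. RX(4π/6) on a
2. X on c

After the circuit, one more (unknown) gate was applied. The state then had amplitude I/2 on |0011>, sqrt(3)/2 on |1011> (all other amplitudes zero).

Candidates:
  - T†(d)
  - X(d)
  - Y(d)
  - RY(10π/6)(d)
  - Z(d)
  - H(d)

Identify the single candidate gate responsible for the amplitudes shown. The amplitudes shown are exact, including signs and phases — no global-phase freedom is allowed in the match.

It was Y(d) that produced the state shown.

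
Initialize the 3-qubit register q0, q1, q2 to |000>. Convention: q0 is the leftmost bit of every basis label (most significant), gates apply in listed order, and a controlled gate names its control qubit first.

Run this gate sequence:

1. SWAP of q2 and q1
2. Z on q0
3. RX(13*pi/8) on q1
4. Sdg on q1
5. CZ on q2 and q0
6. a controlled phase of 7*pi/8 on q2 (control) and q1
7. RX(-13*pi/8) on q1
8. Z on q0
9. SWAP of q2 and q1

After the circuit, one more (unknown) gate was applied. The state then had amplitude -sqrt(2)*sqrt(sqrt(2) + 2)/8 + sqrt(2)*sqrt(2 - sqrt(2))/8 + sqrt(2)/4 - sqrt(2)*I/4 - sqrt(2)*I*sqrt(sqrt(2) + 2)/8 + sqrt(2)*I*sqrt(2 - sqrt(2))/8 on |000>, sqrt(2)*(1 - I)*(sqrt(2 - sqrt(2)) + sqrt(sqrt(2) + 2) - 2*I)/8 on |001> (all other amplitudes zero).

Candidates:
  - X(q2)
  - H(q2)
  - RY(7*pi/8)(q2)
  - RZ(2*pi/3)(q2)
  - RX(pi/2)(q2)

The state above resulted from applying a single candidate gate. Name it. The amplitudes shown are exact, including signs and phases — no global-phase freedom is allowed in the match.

It was RX(pi/2)(q2) that produced the state shown.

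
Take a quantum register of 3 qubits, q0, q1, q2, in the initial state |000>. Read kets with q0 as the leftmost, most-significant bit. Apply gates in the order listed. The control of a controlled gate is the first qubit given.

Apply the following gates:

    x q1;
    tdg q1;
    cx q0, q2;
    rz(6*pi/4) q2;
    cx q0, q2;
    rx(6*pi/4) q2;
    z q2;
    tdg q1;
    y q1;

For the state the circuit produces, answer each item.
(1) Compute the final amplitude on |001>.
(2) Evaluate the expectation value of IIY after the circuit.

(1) The final state's coefficient on |001> equals sqrt(2)*exp(3*I*pi/4)/2.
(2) The expectation value of IIY is -1.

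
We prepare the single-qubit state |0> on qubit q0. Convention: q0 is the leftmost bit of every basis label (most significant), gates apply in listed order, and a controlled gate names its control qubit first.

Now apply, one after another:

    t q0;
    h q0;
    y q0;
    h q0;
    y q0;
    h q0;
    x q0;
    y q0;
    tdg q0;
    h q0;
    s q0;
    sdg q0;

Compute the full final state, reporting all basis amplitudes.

After the circuit, the state carries amplitude -exp(I*pi/4)/2 + I/2 on |0>, exp(I*pi/4)/2 + I/2 on |1>.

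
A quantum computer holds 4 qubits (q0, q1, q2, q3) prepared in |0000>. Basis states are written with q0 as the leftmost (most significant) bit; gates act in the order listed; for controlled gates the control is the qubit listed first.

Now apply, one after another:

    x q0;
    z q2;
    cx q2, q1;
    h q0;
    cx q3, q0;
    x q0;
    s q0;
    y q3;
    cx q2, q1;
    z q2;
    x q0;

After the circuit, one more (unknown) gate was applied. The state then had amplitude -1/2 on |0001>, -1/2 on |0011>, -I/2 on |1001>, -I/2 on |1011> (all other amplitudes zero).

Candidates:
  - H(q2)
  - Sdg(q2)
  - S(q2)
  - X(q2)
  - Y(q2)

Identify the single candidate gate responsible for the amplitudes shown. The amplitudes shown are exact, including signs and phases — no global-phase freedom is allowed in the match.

The unique candidate consistent with the amplitudes is H(q2).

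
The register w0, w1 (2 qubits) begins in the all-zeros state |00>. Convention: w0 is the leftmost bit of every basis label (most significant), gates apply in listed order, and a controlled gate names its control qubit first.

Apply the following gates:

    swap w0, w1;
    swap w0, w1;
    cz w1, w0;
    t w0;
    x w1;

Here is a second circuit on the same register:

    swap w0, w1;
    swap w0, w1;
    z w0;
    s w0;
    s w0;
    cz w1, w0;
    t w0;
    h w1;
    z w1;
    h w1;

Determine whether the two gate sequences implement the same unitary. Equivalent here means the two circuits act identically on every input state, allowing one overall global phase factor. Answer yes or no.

Yes: on every input state the two circuits agree up to one overall phase factor.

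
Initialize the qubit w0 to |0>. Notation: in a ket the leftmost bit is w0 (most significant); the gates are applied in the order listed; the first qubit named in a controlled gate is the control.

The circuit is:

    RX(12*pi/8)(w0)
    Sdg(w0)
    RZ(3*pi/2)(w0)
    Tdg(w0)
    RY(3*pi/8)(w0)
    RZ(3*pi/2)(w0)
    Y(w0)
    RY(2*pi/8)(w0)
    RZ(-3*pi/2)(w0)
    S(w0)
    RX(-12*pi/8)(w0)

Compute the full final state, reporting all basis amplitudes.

The resulting statevector has amplitude -sqrt(1/2 - sqrt(2)/4)*sin(3*pi/16)/2 + sqrt(1/2 - sqrt(2)/4)*cos(3*pi/16)/2 - I*sqrt(sqrt(2)/4 + 1/2)*cos(3*pi/16)/2 - I*sqrt(1/2 - sqrt(2)/4)*exp(-3*I*pi/4)*sin(3*pi/16)/2 + sqrt(1/2 - sqrt(2)/4)*exp(3*I*pi/4)*cos(3*pi/16)/2 - I*sqrt(sqrt(2)/4 + 1/2)*exp(3*I*pi/4)*sin(3*pi/16)/2 + I*sqrt(sqrt(2)/4 + 1/2)*sin(3*pi/16)/2 - sqrt(sqrt(2)/4 + 1/2)*exp(-3*I*pi/4)*cos(3*pi/16)/2 on |0>, -sqrt(sqrt(2)/4 + 1/2)*cos(3*pi/16)/2 - sqrt(sqrt(2)/4 + 1/2)*sin(3*pi/16)/2 - sqrt(sqrt(2)/4 + 1/2)*exp(3*I*pi/4)*sin(3*pi/16)/2 + sqrt(1/2 - sqrt(2)/4)*exp(-3*I*pi/4)*sin(3*pi/16)/2 + I*sqrt(1/2 - sqrt(2)/4)*sin(3*pi/16)/2 - I*sqrt(1/2 - sqrt(2)/4)*exp(3*I*pi/4)*cos(3*pi/16)/2 + I*sqrt(1/2 - sqrt(2)/4)*cos(3*pi/16)/2 - I*sqrt(sqrt(2)/4 + 1/2)*exp(-3*I*pi/4)*cos(3*pi/16)/2 on |1>.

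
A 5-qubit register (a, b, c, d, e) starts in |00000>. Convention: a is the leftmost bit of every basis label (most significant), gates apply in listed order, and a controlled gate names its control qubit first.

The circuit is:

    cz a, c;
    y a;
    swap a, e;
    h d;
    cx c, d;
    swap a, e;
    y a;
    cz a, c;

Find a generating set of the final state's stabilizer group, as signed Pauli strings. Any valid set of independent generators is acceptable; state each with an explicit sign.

The stabilizer group can be generated by +IIIXI, +ZIIII, +IZIII, +IIZII, +IIIIZ, among other valid generating sets.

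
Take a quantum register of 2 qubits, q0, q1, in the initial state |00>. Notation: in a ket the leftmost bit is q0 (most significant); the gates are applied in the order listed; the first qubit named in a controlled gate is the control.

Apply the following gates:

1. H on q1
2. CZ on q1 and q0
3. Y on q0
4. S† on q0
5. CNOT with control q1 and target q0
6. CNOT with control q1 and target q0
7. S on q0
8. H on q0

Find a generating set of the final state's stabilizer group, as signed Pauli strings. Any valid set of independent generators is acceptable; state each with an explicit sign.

The final state is stabilized by the group generated by -XI, +IX; other independent generating sets are equally valid. Key observation: steps 4-7 multiply out to the identity, so the circuit reduces to the remaining gates.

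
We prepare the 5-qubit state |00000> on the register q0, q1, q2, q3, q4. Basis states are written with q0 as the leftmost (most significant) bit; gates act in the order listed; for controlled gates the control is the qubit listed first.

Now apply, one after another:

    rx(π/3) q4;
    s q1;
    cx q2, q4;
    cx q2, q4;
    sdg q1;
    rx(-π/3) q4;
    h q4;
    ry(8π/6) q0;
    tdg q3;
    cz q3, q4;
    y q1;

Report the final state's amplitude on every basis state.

After the circuit, the state carries amplitude -sqrt(2)*I/4 on |01000>, -sqrt(2)*I/4 on |01001>, sqrt(6)*I/4 on |11000>, sqrt(6)*I/4 on |11001>, and 0 on every other basis state.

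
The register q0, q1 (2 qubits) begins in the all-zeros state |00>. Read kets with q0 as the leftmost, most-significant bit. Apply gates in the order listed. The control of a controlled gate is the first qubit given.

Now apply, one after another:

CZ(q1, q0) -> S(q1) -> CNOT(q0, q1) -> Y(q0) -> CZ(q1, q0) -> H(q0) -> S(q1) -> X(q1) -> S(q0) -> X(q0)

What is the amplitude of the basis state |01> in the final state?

|01> carries amplitude sqrt(2)/2 in the final state.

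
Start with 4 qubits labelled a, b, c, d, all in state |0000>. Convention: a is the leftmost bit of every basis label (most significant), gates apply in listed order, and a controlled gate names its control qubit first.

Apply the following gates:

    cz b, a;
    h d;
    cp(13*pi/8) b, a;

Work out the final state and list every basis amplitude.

After the circuit, the state carries amplitude sqrt(2)/2 on |0000>, sqrt(2)/2 on |0001>, and 0 on every other basis state.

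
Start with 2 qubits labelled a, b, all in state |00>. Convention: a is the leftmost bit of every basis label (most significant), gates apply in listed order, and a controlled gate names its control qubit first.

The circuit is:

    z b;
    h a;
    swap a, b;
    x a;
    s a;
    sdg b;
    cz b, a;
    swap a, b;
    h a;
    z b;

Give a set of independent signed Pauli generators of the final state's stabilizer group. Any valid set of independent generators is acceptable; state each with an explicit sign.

The final state is stabilized by the group generated by -YI, -IZ; other independent generating sets are equally valid.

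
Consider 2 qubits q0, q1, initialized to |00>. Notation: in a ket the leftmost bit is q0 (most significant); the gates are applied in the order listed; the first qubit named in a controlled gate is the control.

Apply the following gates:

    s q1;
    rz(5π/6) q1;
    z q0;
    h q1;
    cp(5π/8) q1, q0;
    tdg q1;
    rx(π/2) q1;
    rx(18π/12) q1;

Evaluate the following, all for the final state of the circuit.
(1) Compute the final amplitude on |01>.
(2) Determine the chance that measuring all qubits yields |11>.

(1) The final state's coefficient on |01> equals sqrt(2)*exp(I*pi/3)/2.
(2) The probability of measuring |11> is 0.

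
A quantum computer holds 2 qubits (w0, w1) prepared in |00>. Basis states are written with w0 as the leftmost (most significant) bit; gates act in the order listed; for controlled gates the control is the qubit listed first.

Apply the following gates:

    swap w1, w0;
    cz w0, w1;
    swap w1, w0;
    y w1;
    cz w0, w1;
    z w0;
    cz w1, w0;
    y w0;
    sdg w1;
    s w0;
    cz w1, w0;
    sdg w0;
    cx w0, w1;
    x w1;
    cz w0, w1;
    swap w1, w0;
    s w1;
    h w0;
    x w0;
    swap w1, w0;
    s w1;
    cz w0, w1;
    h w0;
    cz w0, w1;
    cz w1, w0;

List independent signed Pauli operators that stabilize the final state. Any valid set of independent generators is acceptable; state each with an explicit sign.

The stabilizer group can be generated by -XI, +IY, among other valid generating sets.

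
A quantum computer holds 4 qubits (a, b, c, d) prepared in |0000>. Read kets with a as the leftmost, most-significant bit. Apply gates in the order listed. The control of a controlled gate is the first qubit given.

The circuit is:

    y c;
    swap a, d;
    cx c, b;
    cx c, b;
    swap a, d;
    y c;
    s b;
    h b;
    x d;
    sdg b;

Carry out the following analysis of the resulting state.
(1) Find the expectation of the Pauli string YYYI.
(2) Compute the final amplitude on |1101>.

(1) In the final state, YYYI has expectation 0. Key observation: steps 1-6 multiply out to the identity, so the circuit reduces to the remaining gates.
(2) The amplitude on |1101> is 0.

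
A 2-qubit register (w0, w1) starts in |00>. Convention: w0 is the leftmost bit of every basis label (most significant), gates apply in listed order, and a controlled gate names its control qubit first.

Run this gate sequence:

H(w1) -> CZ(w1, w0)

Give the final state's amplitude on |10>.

The amplitude on |10> is 0.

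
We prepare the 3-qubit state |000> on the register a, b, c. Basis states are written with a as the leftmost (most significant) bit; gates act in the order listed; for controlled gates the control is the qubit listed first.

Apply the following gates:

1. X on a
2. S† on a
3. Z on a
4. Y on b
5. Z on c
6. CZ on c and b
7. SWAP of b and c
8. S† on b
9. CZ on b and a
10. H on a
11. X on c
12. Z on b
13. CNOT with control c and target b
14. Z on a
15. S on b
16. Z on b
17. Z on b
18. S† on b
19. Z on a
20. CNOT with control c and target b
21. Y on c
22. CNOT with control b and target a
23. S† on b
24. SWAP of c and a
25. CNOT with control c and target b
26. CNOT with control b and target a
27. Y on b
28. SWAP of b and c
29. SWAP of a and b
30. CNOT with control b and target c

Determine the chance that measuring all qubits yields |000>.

A full measurement returns |000> with probability 0. Key observation: the block from step 13 through step 20 cancels to the identity and can be dropped.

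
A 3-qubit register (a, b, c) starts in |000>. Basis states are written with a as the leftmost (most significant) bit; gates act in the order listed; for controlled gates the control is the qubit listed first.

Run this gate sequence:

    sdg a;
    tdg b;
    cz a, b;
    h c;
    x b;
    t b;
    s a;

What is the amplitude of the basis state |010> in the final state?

|010> carries amplitude sqrt(2)*exp(I*pi/4)/2 in the final state.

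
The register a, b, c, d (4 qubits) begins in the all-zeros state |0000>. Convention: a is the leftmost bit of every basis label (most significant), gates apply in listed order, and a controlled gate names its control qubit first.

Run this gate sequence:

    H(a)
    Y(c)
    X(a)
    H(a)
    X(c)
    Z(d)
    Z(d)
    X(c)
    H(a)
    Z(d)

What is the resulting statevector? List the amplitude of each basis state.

The resulting statevector has amplitude sqrt(2)*I/2 on |0010>, sqrt(2)*I/2 on |1010>, and 0 on every other basis state. Key observation: gates 4-9 undo each other exactly, leaving only the rest of the circuit to track.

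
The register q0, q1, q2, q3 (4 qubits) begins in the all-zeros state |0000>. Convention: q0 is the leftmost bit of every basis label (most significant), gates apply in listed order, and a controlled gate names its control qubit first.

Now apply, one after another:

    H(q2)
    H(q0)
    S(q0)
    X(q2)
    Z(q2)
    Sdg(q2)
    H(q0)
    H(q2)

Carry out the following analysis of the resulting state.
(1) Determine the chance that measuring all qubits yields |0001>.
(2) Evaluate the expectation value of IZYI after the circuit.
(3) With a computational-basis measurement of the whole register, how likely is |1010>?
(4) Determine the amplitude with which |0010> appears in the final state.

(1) A full measurement returns |0001> with probability 0.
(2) In the final state, IZYI has expectation -1.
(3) The probability of measuring |1010> is 1/4.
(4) The amplitude on |0010> is 1/2.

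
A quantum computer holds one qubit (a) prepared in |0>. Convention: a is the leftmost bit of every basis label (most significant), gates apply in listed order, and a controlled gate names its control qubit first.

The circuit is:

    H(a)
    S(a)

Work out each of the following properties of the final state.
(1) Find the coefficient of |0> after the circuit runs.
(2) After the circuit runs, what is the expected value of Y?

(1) The final state's coefficient on |0> equals sqrt(2)/2.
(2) In the final state, Y has expectation 1.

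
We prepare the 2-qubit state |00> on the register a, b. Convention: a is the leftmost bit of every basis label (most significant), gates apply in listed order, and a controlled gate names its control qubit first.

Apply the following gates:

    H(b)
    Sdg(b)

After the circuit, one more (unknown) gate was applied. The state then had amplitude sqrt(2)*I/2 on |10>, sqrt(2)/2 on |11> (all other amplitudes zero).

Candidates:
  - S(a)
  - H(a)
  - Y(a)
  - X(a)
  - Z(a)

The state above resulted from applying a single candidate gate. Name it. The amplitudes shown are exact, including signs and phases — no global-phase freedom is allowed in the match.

The unique candidate consistent with the amplitudes is Y(a).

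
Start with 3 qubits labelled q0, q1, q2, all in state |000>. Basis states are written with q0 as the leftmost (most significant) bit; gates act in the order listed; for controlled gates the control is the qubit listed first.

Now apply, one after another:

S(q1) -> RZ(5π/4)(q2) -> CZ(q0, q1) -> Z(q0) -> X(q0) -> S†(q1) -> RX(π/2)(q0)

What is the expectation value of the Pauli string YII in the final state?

The expectation value of YII is 1.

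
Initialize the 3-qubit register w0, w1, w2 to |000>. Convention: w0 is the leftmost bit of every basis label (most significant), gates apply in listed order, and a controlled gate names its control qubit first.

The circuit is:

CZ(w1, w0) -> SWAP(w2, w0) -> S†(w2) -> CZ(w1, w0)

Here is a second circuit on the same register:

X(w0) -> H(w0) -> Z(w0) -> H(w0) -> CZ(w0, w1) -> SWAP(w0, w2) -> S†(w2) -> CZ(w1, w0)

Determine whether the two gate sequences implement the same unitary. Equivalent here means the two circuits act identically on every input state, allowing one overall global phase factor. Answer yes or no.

Yes — the two circuits implement the same unitary up to a global phase.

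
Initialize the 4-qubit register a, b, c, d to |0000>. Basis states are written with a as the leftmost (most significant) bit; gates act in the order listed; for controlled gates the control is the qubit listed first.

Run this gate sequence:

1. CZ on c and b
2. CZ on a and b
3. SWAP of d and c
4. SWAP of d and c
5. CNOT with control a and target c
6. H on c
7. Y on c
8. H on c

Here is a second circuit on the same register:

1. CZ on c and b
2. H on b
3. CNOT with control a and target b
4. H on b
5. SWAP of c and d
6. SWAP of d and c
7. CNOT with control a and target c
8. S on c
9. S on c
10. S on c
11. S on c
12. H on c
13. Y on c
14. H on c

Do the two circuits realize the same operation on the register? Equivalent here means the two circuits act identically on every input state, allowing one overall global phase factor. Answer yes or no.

Yes, they are equivalent — the unitaries differ by at most a global phase.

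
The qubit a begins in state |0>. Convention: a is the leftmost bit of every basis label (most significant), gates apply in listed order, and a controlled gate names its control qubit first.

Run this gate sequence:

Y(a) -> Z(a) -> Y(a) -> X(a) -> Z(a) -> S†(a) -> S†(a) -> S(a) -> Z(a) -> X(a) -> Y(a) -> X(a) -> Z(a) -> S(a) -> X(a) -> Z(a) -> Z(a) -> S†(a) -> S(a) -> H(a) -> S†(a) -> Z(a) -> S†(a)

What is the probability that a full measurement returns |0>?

Outcome |0> occurs with probability 1/2.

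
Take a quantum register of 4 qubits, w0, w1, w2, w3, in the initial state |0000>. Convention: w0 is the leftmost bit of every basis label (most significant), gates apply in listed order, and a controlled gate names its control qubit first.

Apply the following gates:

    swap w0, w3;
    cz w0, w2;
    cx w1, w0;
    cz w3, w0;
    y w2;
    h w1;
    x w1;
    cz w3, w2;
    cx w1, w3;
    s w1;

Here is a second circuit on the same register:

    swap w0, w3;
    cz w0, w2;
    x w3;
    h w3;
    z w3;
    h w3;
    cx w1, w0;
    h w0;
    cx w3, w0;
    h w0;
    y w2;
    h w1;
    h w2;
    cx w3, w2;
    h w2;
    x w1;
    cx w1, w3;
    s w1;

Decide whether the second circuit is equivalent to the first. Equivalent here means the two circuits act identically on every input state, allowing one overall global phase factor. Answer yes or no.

Yes: on every input state the two circuits agree up to one overall phase factor.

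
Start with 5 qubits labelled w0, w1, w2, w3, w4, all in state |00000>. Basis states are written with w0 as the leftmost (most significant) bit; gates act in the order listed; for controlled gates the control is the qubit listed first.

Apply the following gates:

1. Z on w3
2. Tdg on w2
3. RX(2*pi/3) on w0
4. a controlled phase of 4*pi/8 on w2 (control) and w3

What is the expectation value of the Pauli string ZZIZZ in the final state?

The observable ZZIZZ averages to -1/2.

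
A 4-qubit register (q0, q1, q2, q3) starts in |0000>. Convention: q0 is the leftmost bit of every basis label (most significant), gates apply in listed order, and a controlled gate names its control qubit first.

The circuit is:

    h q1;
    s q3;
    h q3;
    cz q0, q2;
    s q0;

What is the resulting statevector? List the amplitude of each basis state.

The resulting statevector has amplitude 1/2 on |0000>, 1/2 on |0001>, 1/2 on |0100>, 1/2 on |0101>, and 0 on every other basis state.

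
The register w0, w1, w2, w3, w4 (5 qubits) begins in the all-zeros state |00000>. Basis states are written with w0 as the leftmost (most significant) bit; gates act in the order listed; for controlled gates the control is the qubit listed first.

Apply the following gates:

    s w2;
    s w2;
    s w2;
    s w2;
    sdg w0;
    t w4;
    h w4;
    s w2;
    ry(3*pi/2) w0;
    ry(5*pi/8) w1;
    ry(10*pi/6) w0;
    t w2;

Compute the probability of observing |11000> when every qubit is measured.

Outcome |11000> occurs with probability (sqrt(3) + 2)*(sqrt(2 - sqrt(2)) + 2)/32.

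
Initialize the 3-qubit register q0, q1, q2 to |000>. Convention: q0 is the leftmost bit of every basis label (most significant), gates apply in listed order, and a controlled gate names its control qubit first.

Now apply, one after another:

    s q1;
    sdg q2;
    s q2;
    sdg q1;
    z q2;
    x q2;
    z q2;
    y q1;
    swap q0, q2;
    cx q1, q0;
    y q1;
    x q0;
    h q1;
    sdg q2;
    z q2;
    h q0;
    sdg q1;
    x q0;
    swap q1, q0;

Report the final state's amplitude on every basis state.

After the circuit, the state carries amplitude 1/2 on |000>, 0 on |001>, -1/2 on |010>, 0 on |011>, -I/2 on |100>, 0 on |101>, I/2 on |110>, 0 on |111>. Key observation: steps 1-4 multiply out to the identity, so the circuit reduces to the remaining gates.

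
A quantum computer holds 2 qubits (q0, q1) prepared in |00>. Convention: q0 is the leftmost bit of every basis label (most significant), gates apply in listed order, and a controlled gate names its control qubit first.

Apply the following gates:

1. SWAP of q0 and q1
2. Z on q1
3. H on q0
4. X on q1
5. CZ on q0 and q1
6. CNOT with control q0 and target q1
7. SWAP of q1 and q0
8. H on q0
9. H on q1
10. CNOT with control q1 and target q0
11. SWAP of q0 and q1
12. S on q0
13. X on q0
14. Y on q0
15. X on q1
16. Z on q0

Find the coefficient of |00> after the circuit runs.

The final state's coefficient on |00> equals sqrt(2)*I/2.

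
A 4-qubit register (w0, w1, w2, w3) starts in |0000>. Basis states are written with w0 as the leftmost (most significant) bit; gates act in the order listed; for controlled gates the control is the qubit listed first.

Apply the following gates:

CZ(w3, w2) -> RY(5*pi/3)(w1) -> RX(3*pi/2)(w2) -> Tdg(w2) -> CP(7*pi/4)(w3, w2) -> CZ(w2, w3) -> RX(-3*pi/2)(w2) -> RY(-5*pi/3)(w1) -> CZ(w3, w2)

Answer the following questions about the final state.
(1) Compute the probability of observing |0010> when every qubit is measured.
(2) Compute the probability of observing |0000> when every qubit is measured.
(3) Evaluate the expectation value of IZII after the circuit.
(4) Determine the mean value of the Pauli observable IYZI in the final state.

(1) Outcome |0010> occurs with probability 1/2 - sqrt(2)/4.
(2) Outcome |0000> occurs with probability sqrt(2)/4 + 1/2.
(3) The observable IZII averages to 1.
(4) The observable IYZI averages to 0.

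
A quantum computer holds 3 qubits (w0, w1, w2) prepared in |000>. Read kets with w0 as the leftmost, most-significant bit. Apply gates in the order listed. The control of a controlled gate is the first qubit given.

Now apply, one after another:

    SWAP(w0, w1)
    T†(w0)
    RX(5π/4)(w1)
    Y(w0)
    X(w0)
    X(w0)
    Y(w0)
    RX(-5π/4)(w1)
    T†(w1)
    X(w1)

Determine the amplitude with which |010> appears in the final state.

|010> carries amplitude 1 in the final state. Key observation: gates 3-8 undo each other exactly, leaving only the rest of the circuit to track.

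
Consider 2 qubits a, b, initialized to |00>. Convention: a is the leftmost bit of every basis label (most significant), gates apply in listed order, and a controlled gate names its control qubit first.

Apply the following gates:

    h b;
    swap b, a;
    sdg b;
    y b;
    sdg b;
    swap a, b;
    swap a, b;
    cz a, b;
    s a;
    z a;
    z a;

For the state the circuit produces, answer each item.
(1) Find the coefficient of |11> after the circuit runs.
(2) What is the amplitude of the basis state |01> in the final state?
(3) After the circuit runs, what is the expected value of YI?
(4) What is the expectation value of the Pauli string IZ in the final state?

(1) |11> carries amplitude -sqrt(2)*I/2 in the final state. Key observation: the block from step 6 through step 7 cancels to the identity and can be dropped.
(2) The final state's coefficient on |01> equals sqrt(2)/2.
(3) The expectation value of YI is -1.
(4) The expectation value of IZ is -1.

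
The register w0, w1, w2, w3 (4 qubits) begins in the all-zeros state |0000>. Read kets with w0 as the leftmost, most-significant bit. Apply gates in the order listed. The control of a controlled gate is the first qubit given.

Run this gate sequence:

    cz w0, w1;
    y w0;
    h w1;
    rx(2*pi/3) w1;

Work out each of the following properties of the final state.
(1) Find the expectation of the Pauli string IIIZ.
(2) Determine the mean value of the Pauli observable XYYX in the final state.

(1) The expectation value of IIIZ is 1.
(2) The observable XYYX averages to 0.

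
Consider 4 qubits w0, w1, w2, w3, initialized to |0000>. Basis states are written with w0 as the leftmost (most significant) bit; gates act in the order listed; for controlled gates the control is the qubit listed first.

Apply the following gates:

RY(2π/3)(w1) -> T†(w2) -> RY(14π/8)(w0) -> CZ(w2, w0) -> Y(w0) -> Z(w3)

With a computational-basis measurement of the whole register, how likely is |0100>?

Outcome |0100> occurs with probability 3/8 - 3*sqrt(2)/16.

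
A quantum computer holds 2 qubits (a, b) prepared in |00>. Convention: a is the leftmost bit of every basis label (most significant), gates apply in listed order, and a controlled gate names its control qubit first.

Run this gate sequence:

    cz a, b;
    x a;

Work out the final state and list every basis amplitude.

After the circuit, the state carries amplitude 1 on |10>, and 0 on every other basis state.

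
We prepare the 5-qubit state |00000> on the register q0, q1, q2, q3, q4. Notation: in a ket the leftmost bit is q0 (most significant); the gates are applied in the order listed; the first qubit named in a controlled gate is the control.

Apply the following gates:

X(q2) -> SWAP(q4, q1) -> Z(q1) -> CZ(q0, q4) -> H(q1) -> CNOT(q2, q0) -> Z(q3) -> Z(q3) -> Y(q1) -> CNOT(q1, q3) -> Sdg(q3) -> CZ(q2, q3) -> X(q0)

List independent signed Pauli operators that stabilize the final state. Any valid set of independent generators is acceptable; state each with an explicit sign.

The stabilizer group can be generated by -IXIYI, +ZIIII, +IZIZI, -IIZII, +IIIIZ, among other valid generating sets.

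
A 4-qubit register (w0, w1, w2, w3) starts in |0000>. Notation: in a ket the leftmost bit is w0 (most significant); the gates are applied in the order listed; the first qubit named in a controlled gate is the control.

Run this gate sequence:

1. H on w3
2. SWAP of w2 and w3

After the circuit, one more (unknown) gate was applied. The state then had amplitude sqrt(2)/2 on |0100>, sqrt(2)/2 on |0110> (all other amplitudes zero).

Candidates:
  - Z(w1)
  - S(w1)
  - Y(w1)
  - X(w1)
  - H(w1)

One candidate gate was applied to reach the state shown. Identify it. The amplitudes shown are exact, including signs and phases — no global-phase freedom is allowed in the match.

The applied gate was X(w1).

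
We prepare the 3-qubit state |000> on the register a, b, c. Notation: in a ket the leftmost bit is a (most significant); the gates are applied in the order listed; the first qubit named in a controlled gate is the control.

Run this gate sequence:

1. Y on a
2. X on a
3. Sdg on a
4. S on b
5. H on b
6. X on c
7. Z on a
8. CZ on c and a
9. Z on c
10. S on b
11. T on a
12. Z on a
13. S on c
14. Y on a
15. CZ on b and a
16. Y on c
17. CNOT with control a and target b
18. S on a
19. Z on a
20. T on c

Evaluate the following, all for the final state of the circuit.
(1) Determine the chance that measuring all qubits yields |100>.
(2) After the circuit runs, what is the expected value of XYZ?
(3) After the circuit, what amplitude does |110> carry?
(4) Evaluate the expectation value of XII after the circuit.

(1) The probability of measuring |100> is 1/2.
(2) The expectation value of XYZ is 0.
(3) The amplitude on |110> is -sqrt(2)*I/2.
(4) The expectation value of XII is 0.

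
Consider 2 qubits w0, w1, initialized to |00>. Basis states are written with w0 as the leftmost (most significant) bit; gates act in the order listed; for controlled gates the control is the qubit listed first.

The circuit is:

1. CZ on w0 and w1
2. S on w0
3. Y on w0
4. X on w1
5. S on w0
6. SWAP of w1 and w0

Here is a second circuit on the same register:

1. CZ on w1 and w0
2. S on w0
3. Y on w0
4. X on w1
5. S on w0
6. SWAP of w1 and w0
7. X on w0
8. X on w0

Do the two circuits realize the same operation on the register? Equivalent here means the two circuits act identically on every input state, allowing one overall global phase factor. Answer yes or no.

Yes: on every input state the two circuits agree up to one overall phase factor.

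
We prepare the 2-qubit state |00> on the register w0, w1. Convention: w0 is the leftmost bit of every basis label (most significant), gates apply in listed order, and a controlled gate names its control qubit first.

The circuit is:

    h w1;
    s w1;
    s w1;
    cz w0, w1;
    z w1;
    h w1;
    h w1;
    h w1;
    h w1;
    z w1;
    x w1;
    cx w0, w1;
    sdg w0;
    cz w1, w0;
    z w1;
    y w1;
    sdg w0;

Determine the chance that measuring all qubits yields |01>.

Outcome |01> occurs with probability 1/2. Key observation: steps 5-10 multiply out to the identity, so the circuit reduces to the remaining gates.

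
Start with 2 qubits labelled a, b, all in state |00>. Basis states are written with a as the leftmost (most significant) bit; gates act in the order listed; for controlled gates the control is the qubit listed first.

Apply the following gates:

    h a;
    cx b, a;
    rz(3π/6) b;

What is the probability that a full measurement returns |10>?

Outcome |10> occurs with probability 1/2.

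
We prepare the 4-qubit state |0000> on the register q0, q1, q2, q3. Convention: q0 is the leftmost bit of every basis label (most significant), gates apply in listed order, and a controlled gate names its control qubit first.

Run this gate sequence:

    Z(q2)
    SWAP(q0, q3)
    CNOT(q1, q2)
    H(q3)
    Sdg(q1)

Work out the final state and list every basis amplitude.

After the circuit, the state carries amplitude sqrt(2)/2 on |0000>, sqrt(2)/2 on |0001>, and 0 on every other basis state.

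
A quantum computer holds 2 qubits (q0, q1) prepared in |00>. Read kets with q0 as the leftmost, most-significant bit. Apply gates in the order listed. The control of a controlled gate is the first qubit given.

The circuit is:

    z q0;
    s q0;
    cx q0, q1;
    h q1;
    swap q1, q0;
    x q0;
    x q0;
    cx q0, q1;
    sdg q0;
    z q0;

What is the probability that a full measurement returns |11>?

A full measurement returns |11> with probability 1/2.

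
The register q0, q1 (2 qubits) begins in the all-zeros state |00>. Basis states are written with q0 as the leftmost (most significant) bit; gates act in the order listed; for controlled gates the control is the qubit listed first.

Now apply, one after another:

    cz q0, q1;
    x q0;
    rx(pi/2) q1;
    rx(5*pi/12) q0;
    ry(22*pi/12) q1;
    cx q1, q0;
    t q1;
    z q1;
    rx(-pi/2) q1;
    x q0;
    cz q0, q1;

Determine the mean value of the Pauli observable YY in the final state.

The expectation value of YY is -sqrt(2)/2.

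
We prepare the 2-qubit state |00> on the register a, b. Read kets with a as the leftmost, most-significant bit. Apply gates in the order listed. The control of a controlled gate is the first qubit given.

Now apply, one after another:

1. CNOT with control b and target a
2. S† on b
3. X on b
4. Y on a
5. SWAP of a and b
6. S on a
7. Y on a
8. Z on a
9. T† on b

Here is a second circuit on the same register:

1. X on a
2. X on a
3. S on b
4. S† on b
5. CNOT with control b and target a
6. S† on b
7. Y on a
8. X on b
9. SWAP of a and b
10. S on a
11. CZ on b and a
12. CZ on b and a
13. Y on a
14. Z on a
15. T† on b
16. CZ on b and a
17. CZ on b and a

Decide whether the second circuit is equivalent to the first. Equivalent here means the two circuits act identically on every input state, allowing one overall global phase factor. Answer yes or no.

Yes: on every input state the two circuits agree up to one overall phase factor.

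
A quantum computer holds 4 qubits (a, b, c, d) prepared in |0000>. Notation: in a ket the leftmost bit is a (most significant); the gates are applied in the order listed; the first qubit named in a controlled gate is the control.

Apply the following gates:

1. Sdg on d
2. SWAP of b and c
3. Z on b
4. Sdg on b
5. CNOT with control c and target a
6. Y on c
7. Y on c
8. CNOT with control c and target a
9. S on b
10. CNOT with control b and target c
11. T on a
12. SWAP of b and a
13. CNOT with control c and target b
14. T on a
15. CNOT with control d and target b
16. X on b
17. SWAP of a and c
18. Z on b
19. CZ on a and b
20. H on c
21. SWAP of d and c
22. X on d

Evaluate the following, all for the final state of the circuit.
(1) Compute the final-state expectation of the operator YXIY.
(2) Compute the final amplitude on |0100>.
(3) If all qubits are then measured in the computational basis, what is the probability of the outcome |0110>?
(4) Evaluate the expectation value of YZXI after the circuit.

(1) The expectation value of YXIY is 0. Key observation: the block from step 4 through step 9 cancels to the identity and can be dropped.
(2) The amplitude on |0100> is -sqrt(2)/2.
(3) Outcome |0110> occurs with probability 0.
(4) The expectation value of YZXI is 0.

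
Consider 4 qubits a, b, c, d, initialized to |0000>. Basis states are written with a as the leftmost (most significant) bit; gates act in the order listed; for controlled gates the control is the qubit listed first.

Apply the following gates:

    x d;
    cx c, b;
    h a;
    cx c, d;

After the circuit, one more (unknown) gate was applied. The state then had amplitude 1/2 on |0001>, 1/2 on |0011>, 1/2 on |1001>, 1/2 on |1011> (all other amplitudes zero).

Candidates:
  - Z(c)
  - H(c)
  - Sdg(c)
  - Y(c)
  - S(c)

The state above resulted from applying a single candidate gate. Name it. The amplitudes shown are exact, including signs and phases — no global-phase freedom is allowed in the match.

The unique candidate consistent with the amplitudes is H(c).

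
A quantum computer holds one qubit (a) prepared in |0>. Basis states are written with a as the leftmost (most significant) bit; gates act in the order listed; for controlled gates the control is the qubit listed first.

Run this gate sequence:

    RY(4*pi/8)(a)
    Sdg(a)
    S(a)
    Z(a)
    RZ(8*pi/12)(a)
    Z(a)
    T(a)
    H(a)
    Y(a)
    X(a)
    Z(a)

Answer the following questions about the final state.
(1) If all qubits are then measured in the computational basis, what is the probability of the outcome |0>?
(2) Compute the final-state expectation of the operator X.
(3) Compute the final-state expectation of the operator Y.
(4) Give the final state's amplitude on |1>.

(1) A full measurement returns |0> with probability -sqrt(6)/8 - sqrt(2)/8 + 1/2.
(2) The observable X averages to 0.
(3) The observable Y averages to -sqrt(6)/4 + sqrt(2)/4.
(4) The final state's coefficient on |1> equals (1 + exp(-I*pi/12))*exp(I*pi/6)/2.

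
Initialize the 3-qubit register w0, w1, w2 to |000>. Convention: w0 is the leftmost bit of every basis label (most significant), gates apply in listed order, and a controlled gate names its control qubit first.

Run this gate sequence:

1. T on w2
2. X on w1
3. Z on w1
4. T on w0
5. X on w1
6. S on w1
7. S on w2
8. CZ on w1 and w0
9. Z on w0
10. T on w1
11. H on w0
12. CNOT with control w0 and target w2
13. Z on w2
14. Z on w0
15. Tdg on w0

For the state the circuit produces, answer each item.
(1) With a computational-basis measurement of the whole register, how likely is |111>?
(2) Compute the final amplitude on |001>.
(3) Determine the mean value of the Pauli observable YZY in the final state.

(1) Outcome |111> occurs with probability 0.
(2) |001> carries amplitude 0 in the final state.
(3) The expectation value of YZY is -sqrt(2)/2.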